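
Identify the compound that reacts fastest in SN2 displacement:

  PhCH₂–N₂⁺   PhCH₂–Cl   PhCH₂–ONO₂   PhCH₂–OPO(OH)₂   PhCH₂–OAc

PhCH₂–N₂⁺

Identical carbon frameworks mean the comparison reduces to leaving-group quality.
The more stable X⁻ (or X) is on its own — i.e. the weaker a base it is — the better a leaving group it makes.
PhCH₂–N₂⁺ loses N₂: no meaningful conjugate acid; N₂ departs as an exceptionally stable neutral molecule
PhCH₂–Cl loses Cl⁻: pKₐ(HCl) ≈ -7
PhCH₂–ONO₂ loses NO₃⁻: pKₐ(HNO₃) ≈ -1.3
PhCH₂–OPO(OH)₂ loses H₂PO₄⁻: pKₐ(H₃PO₄) ≈ 2.1
PhCH₂–OAc loses AcO⁻: pKₐ(CH₃COOH) ≈ 4.8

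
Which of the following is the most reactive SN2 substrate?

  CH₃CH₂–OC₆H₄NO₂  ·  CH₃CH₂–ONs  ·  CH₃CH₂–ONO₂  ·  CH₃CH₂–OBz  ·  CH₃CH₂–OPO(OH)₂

CH₃CH₂–ONs

Same R in every case — rank the leaving groups.
Rank by basicity of the departing species: weakest base leaves most easily.
CH₃CH₂–ONs loses ONs⁻: pKₐ(p-O₂NC₆H₄SO₃H) ≈ -3.5
CH₃CH₂–ONO₂ loses NO₃⁻: pKₐ(HNO₃) ≈ -1.3
CH₃CH₂–OPO(OH)₂ loses H₂PO₄⁻: pKₐ(H₃PO₄) ≈ 2.1
CH₃CH₂–OBz loses PhCOO⁻: pKₐ(C₆H₅COOH) ≈ 4.2
CH₃CH₂–OC₆H₄NO₂ loses p-O₂N–C₆H₄–O⁻: pKₐ(p-nitrophenol) ≈ 7.2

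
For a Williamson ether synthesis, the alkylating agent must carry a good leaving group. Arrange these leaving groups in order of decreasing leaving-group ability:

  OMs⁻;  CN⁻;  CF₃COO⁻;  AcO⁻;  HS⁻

Leaving-group ability tracks the stability of the departed species; conjugate-acid pKₐ is the usual yardstick (lower pKₐ → better LG).
OMs⁻: pKₐ(CH₃SO₃H (MsOH)) ≈ -1.9
CF₃COO⁻: pKₐ(CF₃COOH) ≈ 0.2
AcO⁻: pKₐ(CH₃COOH) ≈ 4.8
HS⁻: pKₐ(H₂S) ≈ 7
CN⁻: pKₐ(HCN) ≈ 9.2

OMs⁻ > CF₃COO⁻ > AcO⁻ > HS⁻ > CN⁻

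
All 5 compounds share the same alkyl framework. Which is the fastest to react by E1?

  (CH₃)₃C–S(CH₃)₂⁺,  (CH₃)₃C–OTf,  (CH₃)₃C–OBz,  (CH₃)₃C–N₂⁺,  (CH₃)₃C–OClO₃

(CH₃)₃C–N₂⁺

With the same alkyl group throughout, only the leaving group differentiates the rates.
A good leaving group is a weak base: the lower the pKₐ of its conjugate acid, the more readily it departs.
(CH₃)₃C–N₂⁺ loses N₂: no meaningful conjugate acid; N₂ departs as an exceptionally stable neutral molecule
(CH₃)₃C–OTf loses OTf⁻: pKₐ(CF₃SO₃H (triflic acid)) ≈ -14
(CH₃)₃C–OClO₃ loses ClO₄⁻: pKₐ(HClO₄) ≈ -10
(CH₃)₃C–S(CH₃)₂⁺ loses SR'₂: pKₐ(R'₂SH⁺) ≈ -7
(CH₃)₃C–OBz loses PhCOO⁻: pKₐ(C₆H₅COOH) ≈ 4.2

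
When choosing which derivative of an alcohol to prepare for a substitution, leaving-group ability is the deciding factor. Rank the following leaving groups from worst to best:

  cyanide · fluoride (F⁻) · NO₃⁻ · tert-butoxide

tert-butoxide < cyanide < fluoride (F⁻) < NO₃⁻

A good leaving group is a weak base: the lower the pKₐ of its conjugate acid, the more readily it departs.
NO₃⁻: pKₐ(HNO₃) ≈ -1.3 — resonance-delocalised over three oxygens
fluoride (F⁻): pKₐ(HF) ≈ 3.2
cyanide: pKₐ(HCN) ≈ 9.2 — sp carbon stabilises the charge somewhat, but still a poor LG
tert-butoxide: pKₐ(t-BuOH) ≈ 18
Reversing gives the worst-to-best order requested.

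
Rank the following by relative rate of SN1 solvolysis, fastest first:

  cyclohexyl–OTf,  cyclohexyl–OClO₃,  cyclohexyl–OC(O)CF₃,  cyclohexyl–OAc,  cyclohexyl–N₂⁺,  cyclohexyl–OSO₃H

cyclohexyl–N₂⁺ > cyclohexyl–OTf > cyclohexyl–OClO₃ > cyclohexyl–OSO₃H > cyclohexyl–OC(O)CF₃ > cyclohexyl–OAc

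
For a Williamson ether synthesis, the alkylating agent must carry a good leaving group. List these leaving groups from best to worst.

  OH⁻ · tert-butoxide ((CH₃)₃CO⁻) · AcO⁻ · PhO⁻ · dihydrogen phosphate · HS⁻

dihydrogen phosphate > AcO⁻ > HS⁻ > PhO⁻ > OH⁻ > tert-butoxide ((CH₃)₃CO⁻)

A good leaving group is a weak base: the lower the pKₐ of its conjugate acid, the more readily it departs.
dihydrogen phosphate: pKₐ(H₃PO₄) ≈ 2.1 — moderate base; biological leaving group after further activation
AcO⁻: pKₐ(CH₃COOH) ≈ 4.8
HS⁻: pKₐ(H₂S) ≈ 7
PhO⁻: pKₐ(C₆H₅OH (phenol)) ≈ 10
OH⁻: pKₐ(H₂O) ≈ 15.7
tert-butoxide ((CH₃)₃CO⁻): pKₐ(t-BuOH) ≈ 18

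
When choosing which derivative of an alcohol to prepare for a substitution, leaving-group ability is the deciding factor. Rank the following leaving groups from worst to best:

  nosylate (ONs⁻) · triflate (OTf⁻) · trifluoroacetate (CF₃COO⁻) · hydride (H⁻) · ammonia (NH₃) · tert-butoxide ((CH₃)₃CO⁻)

hydride (H⁻) < tert-butoxide ((CH₃)₃CO⁻) < ammonia (NH₃) < trifluoroacetate (CF₃COO⁻) < nosylate (ONs⁻) < triflate (OTf⁻)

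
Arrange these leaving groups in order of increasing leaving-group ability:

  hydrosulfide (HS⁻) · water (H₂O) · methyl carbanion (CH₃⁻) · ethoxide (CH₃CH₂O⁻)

A good leaving group is a weak base: the lower the pKₐ of its conjugate acid, the more readily it departs.
water (H₂O): pKₐ(H₃O⁺) ≈ -1.7
hydrosulfide (HS⁻): pKₐ(H₂S) ≈ 7
ethoxide (CH₃CH₂O⁻): pKₐ(CH₃CH₂OH) ≈ 16
methyl carbanion (CH₃⁻): pKₐ(CH₄) ≈ 48
Reversing gives the worst-to-best order requested.

methyl carbanion (CH₃⁻) < ethoxide (CH₃CH₂O⁻) < hydrosulfide (HS⁻) < water (H₂O)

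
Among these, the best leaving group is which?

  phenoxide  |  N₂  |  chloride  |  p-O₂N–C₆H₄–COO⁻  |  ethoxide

N₂

Rank by basicity of the departing species: weakest base leaves most easily.
N₂: no meaningful conjugate acid; N₂ departs as an exceptionally stable neutral molecule
chloride: pKₐ(HCl) ≈ -7
p-O₂N–C₆H₄–COO⁻: pKₐ(p-nitrobenzoic acid) ≈ 3.4
phenoxide: pKₐ(C₆H₅OH (phenol)) ≈ 10
ethoxide: pKₐ(CH₃CH₂OH) ≈ 16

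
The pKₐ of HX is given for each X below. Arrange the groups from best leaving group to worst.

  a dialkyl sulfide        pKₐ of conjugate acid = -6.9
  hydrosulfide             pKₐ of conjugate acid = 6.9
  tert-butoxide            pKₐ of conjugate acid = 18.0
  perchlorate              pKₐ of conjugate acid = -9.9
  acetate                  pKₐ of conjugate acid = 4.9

perchlorate > a dialkyl sulfide > acetate > hydrosulfide > tert-butoxide

Lower conjugate-acid pKₐ ⇒ weaker base ⇒ better leaving group.
Sorting by the given values: perchlorate (-9.9), a dialkyl sulfide (-6.9), acetate (4.9), hydrosulfide (6.9), tert-butoxide (18.0).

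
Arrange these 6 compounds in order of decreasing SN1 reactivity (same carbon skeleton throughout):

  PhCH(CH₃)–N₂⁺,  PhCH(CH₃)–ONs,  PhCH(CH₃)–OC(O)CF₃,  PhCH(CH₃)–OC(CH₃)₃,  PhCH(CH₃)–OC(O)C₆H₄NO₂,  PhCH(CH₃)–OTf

PhCH(CH₃)–N₂⁺ > PhCH(CH₃)–OTf > PhCH(CH₃)–ONs > PhCH(CH₃)–OC(O)CF₃ > PhCH(CH₃)–OC(O)C₆H₄NO₂ > PhCH(CH₃)–OC(CH₃)₃

The skeletons are identical, so relative rate is governed entirely by leaving-group ability.
Leaving-group ability tracks the stability of the departed species; conjugate-acid pKₐ is the usual yardstick (lower pKₐ → better LG).
PhCH(CH₃)–N₂⁺ loses N₂: no meaningful conjugate acid; N₂ departs as an exceptionally stable neutral molecule
PhCH(CH₃)–OTf loses OTf⁻: pKₐ(CF₃SO₃H (triflic acid)) ≈ -14
PhCH(CH₃)–ONs loses ONs⁻: pKₐ(p-O₂NC₆H₄SO₃H) ≈ -3.5
PhCH(CH₃)–OC(O)CF₃ loses CF₃COO⁻: pKₐ(CF₃COOH) ≈ 0.2
PhCH(CH₃)–OC(O)C₆H₄NO₂ loses p-O₂N–C₆H₄–COO⁻: pKₐ(p-nitrobenzoic acid) ≈ 3.4
PhCH(CH₃)–OC(CH₃)₃ loses (CH₃)₃CO⁻: pKₐ(t-BuOH) ≈ 18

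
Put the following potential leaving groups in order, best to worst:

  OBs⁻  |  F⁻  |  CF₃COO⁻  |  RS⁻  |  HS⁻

OBs⁻: pKₐ(p-BrC₆H₄SO₃H) ≈ -2.8
CF₃COO⁻: pKₐ(CF₃COOH) ≈ 0.2
F⁻: pKₐ(HF) ≈ 3.2
HS⁻: pKₐ(H₂S) ≈ 7
RS⁻: pKₐ(RSH (a thiol)) ≈ 10.5

OBs⁻ > CF₃COO⁻ > F⁻ > HS⁻ > RS⁻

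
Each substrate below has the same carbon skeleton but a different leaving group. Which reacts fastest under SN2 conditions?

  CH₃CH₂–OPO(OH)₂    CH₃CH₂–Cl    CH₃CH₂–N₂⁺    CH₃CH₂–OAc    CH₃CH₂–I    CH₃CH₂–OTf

CH₃CH₂–N₂⁺

Identical carbon frameworks mean the comparison reduces to leaving-group quality.
A good leaving group is a weak base: the lower the pKₐ of its conjugate acid, the more readily it departs.
CH₃CH₂–N₂⁺ loses N₂: no meaningful conjugate acid; N₂ departs as an exceptionally stable neutral molecule
CH₃CH₂–OTf loses OTf⁻: pKₐ(CF₃SO₃H (triflic acid)) ≈ -14
CH₃CH₂–I loses I⁻: pKₐ(HI) ≈ -10
CH₃CH₂–Cl loses Cl⁻: pKₐ(HCl) ≈ -7
CH₃CH₂–OPO(OH)₂ loses H₂PO₄⁻: pKₐ(H₃PO₄) ≈ 2.1
CH₃CH₂–OAc loses AcO⁻: pKₐ(CH₃COOH) ≈ 4.8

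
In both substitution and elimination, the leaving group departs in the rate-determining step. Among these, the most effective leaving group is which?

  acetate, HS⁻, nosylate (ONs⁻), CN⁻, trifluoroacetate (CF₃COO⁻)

nosylate (ONs⁻)

A good leaving group is a weak base: the lower the pKₐ of its conjugate acid, the more readily it departs.
nosylate (ONs⁻): pKₐ(p-O₂NC₆H₄SO₃H) ≈ -3.5
trifluoroacetate (CF₃COO⁻): pKₐ(CF₃COOH) ≈ 0.2
acetate: pKₐ(CH₃COOH) ≈ 4.8
HS⁻: pKₐ(H₂S) ≈ 7
CN⁻: pKₐ(HCN) ≈ 9.2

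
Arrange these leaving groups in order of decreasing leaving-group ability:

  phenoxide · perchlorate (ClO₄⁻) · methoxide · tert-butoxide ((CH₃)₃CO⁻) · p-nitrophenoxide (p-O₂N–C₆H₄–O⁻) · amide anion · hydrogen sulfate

Rank by basicity of the departing species: weakest base leaves most easily.
perchlorate (ClO₄⁻): pKₐ(HClO₄) ≈ -10 — extremely weak base; rarely used for safety reasons
hydrogen sulfate: pKₐ(H₂SO₄) ≈ -3 — conjugate base of a strong mineral acid
p-nitrophenoxide (p-O₂N–C₆H₄–O⁻): pKₐ(p-nitrophenol) ≈ 7.2 — nitro group delocalises the charge; the classic chromogenic LG
phenoxide: pKₐ(C₆H₅OH (phenol)) ≈ 10 — resonance into the ring helps, but still a poor LG
methoxide: pKₐ(CH₃OH) ≈ 15.5
tert-butoxide ((CH₃)₃CO⁻): pKₐ(t-BuOH) ≈ 18
amide anion: pKₐ(NH₃) ≈ 38

perchlorate (ClO₄⁻) > hydrogen sulfate > p-nitrophenoxide (p-O₂N–C₆H₄–O⁻) > phenoxide > methoxide > tert-butoxide ((CH₃)₃CO⁻) > amide anion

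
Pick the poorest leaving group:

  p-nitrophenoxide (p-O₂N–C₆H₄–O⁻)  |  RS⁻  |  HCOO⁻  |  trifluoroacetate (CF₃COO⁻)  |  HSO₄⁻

RS⁻

HSO₄⁻: pKₐ(H₂SO₄) ≈ -3
trifluoroacetate (CF₃COO⁻): pKₐ(CF₃COOH) ≈ 0.2
HCOO⁻: pKₐ(HCOOH) ≈ 3.8
p-nitrophenoxide (p-O₂N–C₆H₄–O⁻): pKₐ(p-nitrophenol) ≈ 7.2
RS⁻: pKₐ(RSH (a thiol)) ≈ 10.5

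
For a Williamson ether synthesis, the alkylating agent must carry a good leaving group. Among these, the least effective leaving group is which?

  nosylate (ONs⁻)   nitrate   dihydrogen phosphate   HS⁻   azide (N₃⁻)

HS⁻

Leaving-group ability tracks the stability of the departed species; conjugate-acid pKₐ is the usual yardstick (lower pKₐ → better LG).
nosylate (ONs⁻): pKₐ(p-O₂NC₆H₄SO₃H) ≈ -3.5
nitrate: pKₐ(HNO₃) ≈ -1.3
dihydrogen phosphate: pKₐ(H₃PO₄) ≈ 2.1
azide (N₃⁻): pKₐ(HN₃) ≈ 4.7
HS⁻: pKₐ(H₂S) ≈ 7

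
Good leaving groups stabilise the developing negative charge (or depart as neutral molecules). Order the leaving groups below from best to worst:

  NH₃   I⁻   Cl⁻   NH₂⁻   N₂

A good leaving group is a weak base: the lower the pKₐ of its conjugate acid, the more readily it departs.
N₂: no meaningful conjugate acid; N₂ departs as an exceptionally stable neutral molecule
I⁻: pKₐ(HI) ≈ -10 — large, highly polarisable; very weak base
Cl⁻: pKₐ(HCl) ≈ -7
NH₃: pKₐ(NH₄⁺) ≈ 9.2 — neutral but moderately basic; leaves from R–NH₃⁺
NH₂⁻: pKₐ(NH₃) ≈ 38 — extremely strong base; never a leaving group

N₂ > I⁻ > Cl⁻ > NH₃ > NH₂⁻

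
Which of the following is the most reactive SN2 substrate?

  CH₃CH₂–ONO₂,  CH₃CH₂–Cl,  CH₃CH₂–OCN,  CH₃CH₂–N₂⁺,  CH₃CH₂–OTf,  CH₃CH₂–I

Identical carbon frameworks mean the comparison reduces to leaving-group quality.
Leaving-group ability tracks the stability of the departed species; conjugate-acid pKₐ is the usual yardstick (lower pKₐ → better LG).
CH₃CH₂–N₂⁺ loses N₂: no meaningful conjugate acid; N₂ departs as an exceptionally stable neutral molecule
CH₃CH₂–OTf loses OTf⁻: pKₐ(CF₃SO₃H (triflic acid)) ≈ -14
CH₃CH₂–I loses I⁻: pKₐ(HI) ≈ -10
CH₃CH₂–Cl loses Cl⁻: pKₐ(HCl) ≈ -7
CH₃CH₂–ONO₂ loses NO₃⁻: pKₐ(HNO₃) ≈ -1.3
CH₃CH₂–OCN loses NCO⁻: pKₐ(HOCN) ≈ 3.5

CH₃CH₂–N₂⁺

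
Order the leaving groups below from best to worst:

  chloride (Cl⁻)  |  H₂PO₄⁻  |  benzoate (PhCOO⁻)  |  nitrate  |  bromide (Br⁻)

Leaving-group ability tracks the stability of the departed species; conjugate-acid pKₐ is the usual yardstick (lower pKₐ → better LG).
bromide (Br⁻): pKₐ(HBr) ≈ -9
chloride (Cl⁻): pKₐ(HCl) ≈ -7
nitrate: pKₐ(HNO₃) ≈ -1.3
H₂PO₄⁻: pKₐ(H₃PO₄) ≈ 2.1
benzoate (PhCOO⁻): pKₐ(C₆H₅COOH) ≈ 4.2

bromide (Br⁻) > chloride (Cl⁻) > nitrate > H₂PO₄⁻ > benzoate (PhCOO⁻)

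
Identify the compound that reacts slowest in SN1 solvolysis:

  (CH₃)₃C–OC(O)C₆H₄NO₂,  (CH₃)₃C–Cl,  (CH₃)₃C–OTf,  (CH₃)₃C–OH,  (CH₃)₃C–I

Identical carbon frameworks mean the comparison reduces to leaving-group quality.
A good leaving group is a weak base: the lower the pKₐ of its conjugate acid, the more readily it departs.
(CH₃)₃C–OTf loses OTf⁻: pKₐ(CF₃SO₃H (triflic acid)) ≈ -14
(CH₃)₃C–I loses I⁻: pKₐ(HI) ≈ -10
(CH₃)₃C–Cl loses Cl⁻: pKₐ(HCl) ≈ -7
(CH₃)₃C–OC(O)C₆H₄NO₂ loses p-O₂N–C₆H₄–COO⁻: pKₐ(p-nitrobenzoic acid) ≈ 3.4
(CH₃)₃C–OH loses OH⁻: pKₐ(H₂O) ≈ 15.7

(CH₃)₃C–OH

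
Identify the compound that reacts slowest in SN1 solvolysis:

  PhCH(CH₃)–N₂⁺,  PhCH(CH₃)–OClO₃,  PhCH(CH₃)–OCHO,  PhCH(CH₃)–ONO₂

PhCH(CH₃)–OCHO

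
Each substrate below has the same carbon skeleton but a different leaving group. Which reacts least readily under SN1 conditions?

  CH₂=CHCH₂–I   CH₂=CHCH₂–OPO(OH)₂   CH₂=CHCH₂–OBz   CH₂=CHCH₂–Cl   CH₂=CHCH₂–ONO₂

Identical carbon frameworks mean the comparison reduces to leaving-group quality.
A good leaving group is a weak base: the lower the pKₐ of its conjugate acid, the more readily it departs.
CH₂=CHCH₂–I loses I⁻: pKₐ(HI) ≈ -10
CH₂=CHCH₂–Cl loses Cl⁻: pKₐ(HCl) ≈ -7
CH₂=CHCH₂–ONO₂ loses NO₃⁻: pKₐ(HNO₃) ≈ -1.3
CH₂=CHCH₂–OPO(OH)₂ loses H₂PO₄⁻: pKₐ(H₃PO₄) ≈ 2.1
CH₂=CHCH₂–OBz loses PhCOO⁻: pKₐ(C₆H₅COOH) ≈ 4.2

CH₂=CHCH₂–OBz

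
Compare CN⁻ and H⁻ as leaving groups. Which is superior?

CN⁻

CN⁻ is the better leaving group.
pKₐ(HCN) ≈ 9.2 versus pKₐ(H₂) ≈ 36: CN⁻ is the much weaker base.
Sp carbon stabilises the charge somewhat, but still a poor LG.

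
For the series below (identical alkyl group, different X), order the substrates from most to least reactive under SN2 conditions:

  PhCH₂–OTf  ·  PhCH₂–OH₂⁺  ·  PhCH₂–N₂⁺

Same R in every case — rank the leaving groups.
Rank by basicity of the departing species: weakest base leaves most easily.
PhCH₂–N₂⁺ loses N₂: no meaningful conjugate acid; N₂ departs as an exceptionally stable neutral molecule
PhCH₂–OTf loses OTf⁻: pKₐ(CF₃SO₃H (triflic acid)) ≈ -14
PhCH₂–OH₂⁺ loses H₂O: pKₐ(H₃O⁺) ≈ -1.7

PhCH₂–N₂⁺ > PhCH₂–OTf > PhCH₂–OH₂⁺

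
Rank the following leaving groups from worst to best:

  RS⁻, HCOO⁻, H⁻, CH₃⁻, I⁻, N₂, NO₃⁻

CH₃⁻ < H⁻ < RS⁻ < HCOO⁻ < NO₃⁻ < I⁻ < N₂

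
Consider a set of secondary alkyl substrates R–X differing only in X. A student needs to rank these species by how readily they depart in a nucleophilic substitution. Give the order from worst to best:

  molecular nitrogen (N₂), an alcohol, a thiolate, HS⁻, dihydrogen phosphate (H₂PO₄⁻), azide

a thiolate < HS⁻ < azide < dihydrogen phosphate (H₂PO₄⁻) < an alcohol < molecular nitrogen (N₂)

Leaving-group ability tracks the stability of the departed species; conjugate-acid pKₐ is the usual yardstick (lower pKₐ → better LG).
molecular nitrogen (N₂): no meaningful conjugate acid; N₂ departs as an exceptionally stable neutral molecule
an alcohol: pKₐ(R'OH₂⁺) ≈ -2.4
dihydrogen phosphate (H₂PO₄⁻): pKₐ(H₃PO₄) ≈ 2.1
azide: pKₐ(HN₃) ≈ 4.7
HS⁻: pKₐ(H₂S) ≈ 7
a thiolate: pKₐ(RSH (a thiol)) ≈ 10.5
Listed from poorest to best leaving group as asked.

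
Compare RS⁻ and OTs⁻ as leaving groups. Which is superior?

OTs⁻

OTs⁻ is the better leaving group.
pKₐ(p-CH₃C₆H₄SO₃H (TsOH)) ≈ -2.8 versus pKₐ(RSH (a thiol)) ≈ 10.5: OTs⁻ is the much weaker base.
Resonance-delocalised arenesulfonate.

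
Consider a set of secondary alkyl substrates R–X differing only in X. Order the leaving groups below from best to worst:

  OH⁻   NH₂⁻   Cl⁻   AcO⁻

Cl⁻ > AcO⁻ > OH⁻ > NH₂⁻

Cl⁻: pKₐ(HCl) ≈ -7
AcO⁻: pKₐ(CH₃COOH) ≈ 4.8
OH⁻: pKₐ(H₂O) ≈ 15.7
NH₂⁻: pKₐ(NH₃) ≈ 38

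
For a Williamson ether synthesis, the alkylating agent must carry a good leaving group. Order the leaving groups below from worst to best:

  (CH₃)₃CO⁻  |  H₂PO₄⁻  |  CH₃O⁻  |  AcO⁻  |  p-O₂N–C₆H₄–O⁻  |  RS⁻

(CH₃)₃CO⁻ < CH₃O⁻ < RS⁻ < p-O₂N–C₆H₄–O⁻ < AcO⁻ < H₂PO₄⁻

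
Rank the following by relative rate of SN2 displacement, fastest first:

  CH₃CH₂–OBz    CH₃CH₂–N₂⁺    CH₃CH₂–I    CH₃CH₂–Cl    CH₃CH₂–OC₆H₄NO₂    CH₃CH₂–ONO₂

CH₃CH₂–N₂⁺ > CH₃CH₂–I > CH₃CH₂–Cl > CH₃CH₂–ONO₂ > CH₃CH₂–OBz > CH₃CH₂–OC₆H₄NO₂

Same R in every case — rank the leaving groups.
Leaving-group ability tracks the stability of the departed species; conjugate-acid pKₐ is the usual yardstick (lower pKₐ → better LG).
CH₃CH₂–N₂⁺ loses N₂: no meaningful conjugate acid; N₂ departs as an exceptionally stable neutral molecule
CH₃CH₂–I loses I⁻: pKₐ(HI) ≈ -10
CH₃CH₂–Cl loses Cl⁻: pKₐ(HCl) ≈ -7
CH₃CH₂–ONO₂ loses NO₃⁻: pKₐ(HNO₃) ≈ -1.3
CH₃CH₂–OBz loses PhCOO⁻: pKₐ(C₆H₅COOH) ≈ 4.2
CH₃CH₂–OC₆H₄NO₂ loses p-O₂N–C₆H₄–O⁻: pKₐ(p-nitrophenol) ≈ 7.2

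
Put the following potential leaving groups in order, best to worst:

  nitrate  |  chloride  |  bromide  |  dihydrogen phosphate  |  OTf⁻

OTf⁻ > bromide > chloride > nitrate > dihydrogen phosphate

A good leaving group is a weak base: the lower the pKₐ of its conjugate acid, the more readily it departs.
OTf⁻: pKₐ(CF₃SO₃H (triflic acid)) ≈ -14
bromide: pKₐ(HBr) ≈ -9 — weak base; good leaving group
chloride: pKₐ(HCl) ≈ -7 — moderately weak base
nitrate: pKₐ(HNO₃) ≈ -1.3
dihydrogen phosphate: pKₐ(H₃PO₄) ≈ 2.1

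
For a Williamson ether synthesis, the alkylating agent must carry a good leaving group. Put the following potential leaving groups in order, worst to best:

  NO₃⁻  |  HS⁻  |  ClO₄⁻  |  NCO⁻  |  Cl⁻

ClO₄⁻: pKₐ(HClO₄) ≈ -10
Cl⁻: pKₐ(HCl) ≈ -7
NO₃⁻: pKₐ(HNO₃) ≈ -1.3
NCO⁻: pKₐ(HOCN) ≈ 3.5
HS⁻: pKₐ(H₂S) ≈ 7
Reversing gives the worst-to-best order requested.

HS⁻ < NCO⁻ < NO₃⁻ < Cl⁻ < ClO₄⁻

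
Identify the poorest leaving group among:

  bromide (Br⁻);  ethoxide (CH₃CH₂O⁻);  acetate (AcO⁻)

ethoxide (CH₃CH₂O⁻)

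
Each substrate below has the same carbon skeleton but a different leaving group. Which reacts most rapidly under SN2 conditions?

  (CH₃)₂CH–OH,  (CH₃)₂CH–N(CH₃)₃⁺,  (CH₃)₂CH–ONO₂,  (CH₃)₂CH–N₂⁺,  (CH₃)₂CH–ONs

(CH₃)₂CH–N₂⁺

With the same alkyl group throughout, only the leaving group differentiates the rates.
Leaving-group ability tracks the stability of the departed species; conjugate-acid pKₐ is the usual yardstick (lower pKₐ → better LG).
(CH₃)₂CH–N₂⁺ loses N₂: no meaningful conjugate acid; N₂ departs as an exceptionally stable neutral molecule
(CH₃)₂CH–ONs loses ONs⁻: pKₐ(p-O₂NC₆H₄SO₃H) ≈ -3.5
(CH₃)₂CH–ONO₂ loses NO₃⁻: pKₐ(HNO₃) ≈ -1.3
(CH₃)₂CH–N(CH₃)₃⁺ loses NR'₃: pKₐ(R'₃NH⁺) ≈ 10.7
(CH₃)₂CH–OH loses OH⁻: pKₐ(H₂O) ≈ 15.7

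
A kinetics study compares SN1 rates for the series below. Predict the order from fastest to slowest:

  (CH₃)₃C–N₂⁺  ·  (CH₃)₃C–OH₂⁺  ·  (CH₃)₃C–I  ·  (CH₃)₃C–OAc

(CH₃)₃C–N₂⁺ > (CH₃)₃C–I > (CH₃)₃C–OH₂⁺ > (CH₃)₃C–OAc

Same R in every case — rank the leaving groups.
Rank by basicity of the departing species: weakest base leaves most easily.
(CH₃)₃C–N₂⁺ loses N₂: no meaningful conjugate acid; N₂ departs as an exceptionally stable neutral molecule
(CH₃)₃C–I loses I⁻: pKₐ(HI) ≈ -10
(CH₃)₃C–OH₂⁺ loses H₂O: pKₐ(H₃O⁺) ≈ -1.7
(CH₃)₃C–OAc loses AcO⁻: pKₐ(CH₃COOH) ≈ 4.8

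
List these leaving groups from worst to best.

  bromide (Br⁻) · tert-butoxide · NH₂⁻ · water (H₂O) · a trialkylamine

bromide (Br⁻): pKₐ(HBr) ≈ -9
water (H₂O): pKₐ(H₃O⁺) ≈ -1.7
a trialkylamine: pKₐ(R'₃NH⁺) ≈ 10.7
tert-butoxide: pKₐ(t-BuOH) ≈ 18
NH₂⁻: pKₐ(NH₃) ≈ 38
The question asks for worst first, so the sequence is read in increasing leaving-group ability.

NH₂⁻ < tert-butoxide < a trialkylamine < water (H₂O) < bromide (Br⁻)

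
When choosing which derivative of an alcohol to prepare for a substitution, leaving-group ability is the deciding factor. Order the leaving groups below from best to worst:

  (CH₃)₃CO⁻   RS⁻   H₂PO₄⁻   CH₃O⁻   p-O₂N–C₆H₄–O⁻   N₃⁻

The more stable X⁻ (or X) is on its own — i.e. the weaker a base it is — the better a leaving group it makes.
H₂PO₄⁻: pKₐ(H₃PO₄) ≈ 2.1
N₃⁻: pKₐ(HN₃) ≈ 4.7
p-O₂N–C₆H₄–O⁻: pKₐ(p-nitrophenol) ≈ 7.2
RS⁻: pKₐ(RSH (a thiol)) ≈ 10.5
CH₃O⁻: pKₐ(CH₃OH) ≈ 15.5
(CH₃)₃CO⁻: pKₐ(t-BuOH) ≈ 18

H₂PO₄⁻ > N₃⁻ > p-O₂N–C₆H₄–O⁻ > RS⁻ > CH₃O⁻ > (CH₃)₃CO⁻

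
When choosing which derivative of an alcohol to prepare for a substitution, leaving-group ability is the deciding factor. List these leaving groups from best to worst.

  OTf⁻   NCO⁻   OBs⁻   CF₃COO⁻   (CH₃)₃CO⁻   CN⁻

Leaving-group ability tracks the stability of the departed species; conjugate-acid pKₐ is the usual yardstick (lower pKₐ → better LG).
OTf⁻: pKₐ(CF₃SO₃H (triflic acid)) ≈ -14 — charge spread over three oxygens and a CF₃ group; the premier leaving group in synthesis
OBs⁻: pKₐ(p-BrC₆H₄SO₃H) ≈ -2.8 — arenesulfonate with a p-bromo substituent
CF₃COO⁻: pKₐ(CF₃COOH) ≈ 0.2
NCO⁻: pKₐ(HOCN) ≈ 3.5 — resonance between N and O
CN⁻: pKₐ(HCN) ≈ 9.2 — sp carbon stabilises the charge somewhat, but still a poor LG
(CH₃)₃CO⁻: pKₐ(t-BuOH) ≈ 18 — bulky, strongly basic alkoxide

OTf⁻ > OBs⁻ > CF₃COO⁻ > NCO⁻ > CN⁻ > (CH₃)₃CO⁻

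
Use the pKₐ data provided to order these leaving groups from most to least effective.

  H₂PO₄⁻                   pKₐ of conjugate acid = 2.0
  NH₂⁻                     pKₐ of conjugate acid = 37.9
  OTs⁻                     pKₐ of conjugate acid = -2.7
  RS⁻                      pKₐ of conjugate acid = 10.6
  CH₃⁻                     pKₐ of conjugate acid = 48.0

OTs⁻ > H₂PO₄⁻ > RS⁻ > NH₂⁻ > CH₃⁻

Lower conjugate-acid pKₐ ⇒ weaker base ⇒ better leaving group.
Sorting by the given values: OTs⁻ (-2.7), H₂PO₄⁻ (2.0), RS⁻ (10.6), NH₂⁻ (37.9), CH₃⁻ (48.0).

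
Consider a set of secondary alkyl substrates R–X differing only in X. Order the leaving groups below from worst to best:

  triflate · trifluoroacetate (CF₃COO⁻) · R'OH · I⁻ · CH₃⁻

triflate: pKₐ(CF₃SO₃H (triflic acid)) ≈ -14
I⁻: pKₐ(HI) ≈ -10 — large, highly polarisable; very weak base
R'OH: pKₐ(R'OH₂⁺) ≈ -2.4 — neutral; leaves from a protonated ether (an oxonium ion, R–O(H)R'⁺)
trifluoroacetate (CF₃COO⁻): pKₐ(CF₃COOH) ≈ 0.2 — strongly electron-withdrawing CF₃ stabilises the carboxylate
CH₃⁻: pKₐ(CH₄) ≈ 48 — unstabilised carbanion; the worst conceivable leaving group
Reversing gives the worst-to-best order requested.

CH₃⁻ < trifluoroacetate (CF₃COO⁻) < R'OH < I⁻ < triflate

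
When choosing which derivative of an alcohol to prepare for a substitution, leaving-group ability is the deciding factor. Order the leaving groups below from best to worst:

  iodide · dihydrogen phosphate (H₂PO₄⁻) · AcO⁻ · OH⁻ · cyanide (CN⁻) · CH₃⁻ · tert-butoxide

iodide > dihydrogen phosphate (H₂PO₄⁻) > AcO⁻ > cyanide (CN⁻) > OH⁻ > tert-butoxide > CH₃⁻

iodide: pKₐ(HI) ≈ -10
dihydrogen phosphate (H₂PO₄⁻): pKₐ(H₃PO₄) ≈ 2.1
AcO⁻: pKₐ(CH₃COOH) ≈ 4.8 — resonance-stabilised but still a weak base
cyanide (CN⁻): pKₐ(HCN) ≈ 9.2 — sp carbon stabilises the charge somewhat, but still a poor LG
OH⁻: pKₐ(H₂O) ≈ 15.7 — strong base; essentially never leaves without prior activation
tert-butoxide: pKₐ(t-BuOH) ≈ 18 — bulky, strongly basic alkoxide
CH₃⁻: pKₐ(CH₄) ≈ 48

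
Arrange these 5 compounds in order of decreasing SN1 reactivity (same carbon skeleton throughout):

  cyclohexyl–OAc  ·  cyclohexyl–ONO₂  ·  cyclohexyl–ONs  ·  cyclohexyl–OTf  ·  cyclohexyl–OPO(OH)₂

cyclohexyl–OTf > cyclohexyl–ONs > cyclohexyl–ONO₂ > cyclohexyl–OPO(OH)₂ > cyclohexyl–OAc

Identical carbon frameworks mean the comparison reduces to leaving-group quality.
Rank by basicity of the departing species: weakest base leaves most easily.
cyclohexyl–OTf loses OTf⁻: pKₐ(CF₃SO₃H (triflic acid)) ≈ -14
cyclohexyl–ONs loses ONs⁻: pKₐ(p-O₂NC₆H₄SO₃H) ≈ -3.5
cyclohexyl–ONO₂ loses NO₃⁻: pKₐ(HNO₃) ≈ -1.3
cyclohexyl–OPO(OH)₂ loses H₂PO₄⁻: pKₐ(H₃PO₄) ≈ 2.1
cyclohexyl–OAc loses AcO⁻: pKₐ(CH₃COOH) ≈ 4.8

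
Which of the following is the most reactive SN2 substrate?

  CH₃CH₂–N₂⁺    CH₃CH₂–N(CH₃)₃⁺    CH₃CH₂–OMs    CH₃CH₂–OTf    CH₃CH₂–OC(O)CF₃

With the same alkyl group throughout, only the leaving group differentiates the rates.
Rank by basicity of the departing species: weakest base leaves most easily.
CH₃CH₂–N₂⁺ loses N₂: no meaningful conjugate acid; N₂ departs as an exceptionally stable neutral molecule
CH₃CH₂–OTf loses OTf⁻: pKₐ(CF₃SO₃H (triflic acid)) ≈ -14
CH₃CH₂–OMs loses OMs⁻: pKₐ(CH₃SO₃H (MsOH)) ≈ -1.9
CH₃CH₂–OC(O)CF₃ loses CF₃COO⁻: pKₐ(CF₃COOH) ≈ 0.2
CH₃CH₂–N(CH₃)₃⁺ loses NR'₃: pKₐ(R'₃NH⁺) ≈ 10.7

CH₃CH₂–N₂⁺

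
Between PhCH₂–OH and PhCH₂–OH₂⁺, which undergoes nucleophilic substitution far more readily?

PhCH₂–OH₂⁺

From PhCH₂–OH the departing group would be OH⁻ (pKₐ(H₂O) ≈ 15.7). Strong base; essentially never leaves without prior activation.
From PhCH₂–OH₂⁺ the leaving group is H₂O (pKₐ(H₃O⁺) ≈ -1.7). Neutral; leaves from a protonated alcohol (R–OH₂⁺).
(In practice PhCH₂–OH₂⁺ is made from PhCH₂–OH by protonation with strong acid, converting the leaving group from hydroxide to neutral water.)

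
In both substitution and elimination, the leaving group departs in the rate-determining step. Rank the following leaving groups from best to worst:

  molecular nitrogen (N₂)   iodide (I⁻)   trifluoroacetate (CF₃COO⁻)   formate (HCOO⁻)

molecular nitrogen (N₂) > iodide (I⁻) > trifluoroacetate (CF₃COO⁻) > formate (HCOO⁻)

molecular nitrogen (N₂): no meaningful conjugate acid; N₂ departs as an exceptionally stable neutral molecule
iodide (I⁻): pKₐ(HI) ≈ -10
trifluoroacetate (CF₃COO⁻): pKₐ(CF₃COOH) ≈ 0.2
formate (HCOO⁻): pKₐ(HCOOH) ≈ 3.8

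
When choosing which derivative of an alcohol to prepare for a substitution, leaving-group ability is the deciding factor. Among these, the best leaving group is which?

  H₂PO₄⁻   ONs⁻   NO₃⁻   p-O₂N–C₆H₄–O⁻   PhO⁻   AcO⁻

The more stable X⁻ (or X) is on its own — i.e. the weaker a base it is — the better a leaving group it makes.
ONs⁻: pKₐ(p-O₂NC₆H₄SO₃H) ≈ -3.5
NO₃⁻: pKₐ(HNO₃) ≈ -1.3
H₂PO₄⁻: pKₐ(H₃PO₄) ≈ 2.1
AcO⁻: pKₐ(CH₃COOH) ≈ 4.8
p-O₂N–C₆H₄–O⁻: pKₐ(p-nitrophenol) ≈ 7.2
PhO⁻: pKₐ(C₆H₅OH (phenol)) ≈ 10

ONs⁻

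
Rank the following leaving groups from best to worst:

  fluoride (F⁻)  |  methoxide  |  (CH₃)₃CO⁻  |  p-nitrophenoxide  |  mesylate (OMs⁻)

mesylate (OMs⁻): pKₐ(CH₃SO₃H (MsOH)) ≈ -1.9 — resonance-delocalised alkanesulfonate
fluoride (F⁻): pKₐ(HF) ≈ 3.2 — small and strongly basic; the poor halide leaving group
p-nitrophenoxide: pKₐ(p-nitrophenol) ≈ 7.2 — nitro group delocalises the charge; the classic chromogenic LG
methoxide: pKₐ(CH₃OH) ≈ 15.5
(CH₃)₃CO⁻: pKₐ(t-BuOH) ≈ 18

mesylate (OMs⁻) > fluoride (F⁻) > p-nitrophenoxide > methoxide > (CH₃)₃CO⁻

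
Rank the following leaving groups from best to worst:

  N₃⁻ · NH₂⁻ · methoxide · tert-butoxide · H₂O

H₂O > N₃⁻ > methoxide > tert-butoxide > NH₂⁻

H₂O: pKₐ(H₃O⁺) ≈ -1.7
N₃⁻: pKₐ(HN₃) ≈ 4.7
methoxide: pKₐ(CH₃OH) ≈ 15.5
tert-butoxide: pKₐ(t-BuOH) ≈ 18
NH₂⁻: pKₐ(NH₃) ≈ 38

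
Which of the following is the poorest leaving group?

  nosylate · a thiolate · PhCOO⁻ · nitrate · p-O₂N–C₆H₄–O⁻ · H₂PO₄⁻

Leaving-group ability tracks the stability of the departed species; conjugate-acid pKₐ is the usual yardstick (lower pKₐ → better LG).
nosylate: pKₐ(p-O₂NC₆H₄SO₃H) ≈ -3.5
nitrate: pKₐ(HNO₃) ≈ -1.3
H₂PO₄⁻: pKₐ(H₃PO₄) ≈ 2.1
PhCOO⁻: pKₐ(C₆H₅COOH) ≈ 4.2
p-O₂N–C₆H₄–O⁻: pKₐ(p-nitrophenol) ≈ 7.2
a thiolate: pKₐ(RSH (a thiol)) ≈ 10.5

a thiolate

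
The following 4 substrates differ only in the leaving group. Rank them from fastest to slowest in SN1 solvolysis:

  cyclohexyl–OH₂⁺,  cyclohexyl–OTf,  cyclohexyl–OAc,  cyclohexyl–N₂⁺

Identical carbon frameworks mean the comparison reduces to leaving-group quality.
A good leaving group is a weak base: the lower the pKₐ of its conjugate acid, the more readily it departs.
cyclohexyl–N₂⁺ loses N₂: no meaningful conjugate acid; N₂ departs as an exceptionally stable neutral molecule
cyclohexyl–OTf loses OTf⁻: pKₐ(CF₃SO₃H (triflic acid)) ≈ -14
cyclohexyl–OH₂⁺ loses H₂O: pKₐ(H₃O⁺) ≈ -1.7
cyclohexyl–OAc loses AcO⁻: pKₐ(CH₃COOH) ≈ 4.8

cyclohexyl–N₂⁺ > cyclohexyl–OTf > cyclohexyl–OH₂⁺ > cyclohexyl–OAc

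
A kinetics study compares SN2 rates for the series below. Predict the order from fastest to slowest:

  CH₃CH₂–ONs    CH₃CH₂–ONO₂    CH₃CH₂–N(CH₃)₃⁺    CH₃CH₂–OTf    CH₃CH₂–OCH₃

Identical carbon frameworks mean the comparison reduces to leaving-group quality.
Rank by basicity of the departing species: weakest base leaves most easily.
CH₃CH₂–OTf loses OTf⁻: pKₐ(CF₃SO₃H (triflic acid)) ≈ -14
CH₃CH₂–ONs loses ONs⁻: pKₐ(p-O₂NC₆H₄SO₃H) ≈ -3.5
CH₃CH₂–ONO₂ loses NO₃⁻: pKₐ(HNO₃) ≈ -1.3
CH₃CH₂–N(CH₃)₃⁺ loses NR'₃: pKₐ(R'₃NH⁺) ≈ 10.7
CH₃CH₂–OCH₃ loses CH₃O⁻: pKₐ(CH₃OH) ≈ 15.5

CH₃CH₂–OTf > CH₃CH₂–ONs > CH₃CH₂–ONO₂ > CH₃CH₂–N(CH₃)₃⁺ > CH₃CH₂–OCH₃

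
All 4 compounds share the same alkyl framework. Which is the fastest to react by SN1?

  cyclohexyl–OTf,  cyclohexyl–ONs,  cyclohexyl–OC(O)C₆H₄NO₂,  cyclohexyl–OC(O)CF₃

cyclohexyl–OTf

Identical carbon frameworks mean the comparison reduces to leaving-group quality.
The more stable X⁻ (or X) is on its own — i.e. the weaker a base it is — the better a leaving group it makes.
cyclohexyl–OTf loses OTf⁻: pKₐ(CF₃SO₃H (triflic acid)) ≈ -14
cyclohexyl–ONs loses ONs⁻: pKₐ(p-O₂NC₆H₄SO₃H) ≈ -3.5
cyclohexyl–OC(O)CF₃ loses CF₃COO⁻: pKₐ(CF₃COOH) ≈ 0.2
cyclohexyl–OC(O)C₆H₄NO₂ loses p-O₂N–C₆H₄–COO⁻: pKₐ(p-nitrobenzoic acid) ≈ 3.4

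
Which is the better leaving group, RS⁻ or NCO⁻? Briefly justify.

NCO⁻

NCO⁻ is the better leaving group.
pKₐ(HOCN) ≈ 3.5 versus pKₐ(RSH (a thiol)) ≈ 10.5: NCO⁻ is the much weaker base.
Resonance between N and O.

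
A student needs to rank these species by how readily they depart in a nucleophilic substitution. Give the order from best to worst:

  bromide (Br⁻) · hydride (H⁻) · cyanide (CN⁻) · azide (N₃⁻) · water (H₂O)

bromide (Br⁻) > water (H₂O) > azide (N₃⁻) > cyanide (CN⁻) > hydride (H⁻)

Leaving-group ability tracks the stability of the departed species; conjugate-acid pKₐ is the usual yardstick (lower pKₐ → better LG).
bromide (Br⁻): pKₐ(HBr) ≈ -9 — weak base; good leaving group
water (H₂O): pKₐ(H₃O⁺) ≈ -1.7
azide (N₃⁻): pKₐ(HN₃) ≈ 4.7 — linear, resonance-stabilised
cyanide (CN⁻): pKₐ(HCN) ≈ 9.2
hydride (H⁻): pKₐ(H₂) ≈ 36 — extremely strong base; leaves only in special hydride-transfer contexts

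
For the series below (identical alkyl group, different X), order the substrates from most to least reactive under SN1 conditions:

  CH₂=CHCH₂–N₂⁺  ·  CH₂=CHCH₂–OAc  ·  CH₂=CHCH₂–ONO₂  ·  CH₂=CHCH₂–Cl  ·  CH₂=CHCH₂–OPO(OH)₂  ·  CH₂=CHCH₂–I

Same R in every case — rank the leaving groups.
The more stable X⁻ (or X) is on its own — i.e. the weaker a base it is — the better a leaving group it makes.
CH₂=CHCH₂–N₂⁺ loses N₂: no meaningful conjugate acid; N₂ departs as an exceptionally stable neutral molecule
CH₂=CHCH₂–I loses I⁻: pKₐ(HI) ≈ -10
CH₂=CHCH₂–Cl loses Cl⁻: pKₐ(HCl) ≈ -7
CH₂=CHCH₂–ONO₂ loses NO₃⁻: pKₐ(HNO₃) ≈ -1.3
CH₂=CHCH₂–OPO(OH)₂ loses H₂PO₄⁻: pKₐ(H₃PO₄) ≈ 2.1
CH₂=CHCH₂–OAc loses AcO⁻: pKₐ(CH₃COOH) ≈ 4.8

CH₂=CHCH₂–N₂⁺ > CH₂=CHCH₂–I > CH₂=CHCH₂–Cl > CH₂=CHCH₂–ONO₂ > CH₂=CHCH₂–OPO(OH)₂ > CH₂=CHCH₂–OAc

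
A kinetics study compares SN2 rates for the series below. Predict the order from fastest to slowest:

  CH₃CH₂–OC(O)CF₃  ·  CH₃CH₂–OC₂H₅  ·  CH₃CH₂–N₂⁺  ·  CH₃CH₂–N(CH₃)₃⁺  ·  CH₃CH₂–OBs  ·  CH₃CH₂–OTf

CH₃CH₂–N₂⁺ > CH₃CH₂–OTf > CH₃CH₂–OBs > CH₃CH₂–OC(O)CF₃ > CH₃CH₂–N(CH₃)₃⁺ > CH₃CH₂–OC₂H₅

The skeletons are identical, so relative rate is governed entirely by leaving-group ability.
A good leaving group is a weak base: the lower the pKₐ of its conjugate acid, the more readily it departs.
CH₃CH₂–N₂⁺ loses N₂: no meaningful conjugate acid; N₂ departs as an exceptionally stable neutral molecule
CH₃CH₂–OTf loses OTf⁻: pKₐ(CF₃SO₃H (triflic acid)) ≈ -14
CH₃CH₂–OBs loses OBs⁻: pKₐ(p-BrC₆H₄SO₃H) ≈ -2.8
CH₃CH₂–OC(O)CF₃ loses CF₃COO⁻: pKₐ(CF₃COOH) ≈ 0.2
CH₃CH₂–N(CH₃)₃⁺ loses NR'₃: pKₐ(R'₃NH⁺) ≈ 10.7
CH₃CH₂–OC₂H₅ loses CH₃CH₂O⁻: pKₐ(CH₃CH₂OH) ≈ 16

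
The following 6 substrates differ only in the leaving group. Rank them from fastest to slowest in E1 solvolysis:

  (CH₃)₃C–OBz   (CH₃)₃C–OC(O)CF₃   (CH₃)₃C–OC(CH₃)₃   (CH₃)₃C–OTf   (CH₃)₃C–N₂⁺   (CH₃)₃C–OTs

Identical carbon frameworks mean the comparison reduces to leaving-group quality.
A good leaving group is a weak base: the lower the pKₐ of its conjugate acid, the more readily it departs.
(CH₃)₃C–N₂⁺ loses N₂: no meaningful conjugate acid; N₂ departs as an exceptionally stable neutral molecule
(CH₃)₃C–OTf loses OTf⁻: pKₐ(CF₃SO₃H (triflic acid)) ≈ -14
(CH₃)₃C–OTs loses OTs⁻: pKₐ(p-CH₃C₆H₄SO₃H (TsOH)) ≈ -2.8
(CH₃)₃C–OC(O)CF₃ loses CF₃COO⁻: pKₐ(CF₃COOH) ≈ 0.2
(CH₃)₃C–OBz loses PhCOO⁻: pKₐ(C₆H₅COOH) ≈ 4.2
(CH₃)₃C–OC(CH₃)₃ loses (CH₃)₃CO⁻: pKₐ(t-BuOH) ≈ 18

(CH₃)₃C–N₂⁺ > (CH₃)₃C–OTf > (CH₃)₃C–OTs > (CH₃)₃C–OC(O)CF₃ > (CH₃)₃C–OBz > (CH₃)₃C–OC(CH₃)₃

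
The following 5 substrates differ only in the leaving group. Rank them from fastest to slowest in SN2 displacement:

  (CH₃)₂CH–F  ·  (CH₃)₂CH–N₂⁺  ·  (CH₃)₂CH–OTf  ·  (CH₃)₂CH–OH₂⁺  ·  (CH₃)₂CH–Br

(CH₃)₂CH–N₂⁺ > (CH₃)₂CH–OTf > (CH₃)₂CH–Br > (CH₃)₂CH–OH₂⁺ > (CH₃)₂CH–F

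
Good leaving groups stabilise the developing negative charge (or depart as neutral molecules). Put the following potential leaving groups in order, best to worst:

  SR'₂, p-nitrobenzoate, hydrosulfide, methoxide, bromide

bromide: pKₐ(HBr) ≈ -9
SR'₂: pKₐ(R'₂SH⁺) ≈ -7
p-nitrobenzoate: pKₐ(p-nitrobenzoic acid) ≈ 3.4
hydrosulfide: pKₐ(H₂S) ≈ 7
methoxide: pKₐ(CH₃OH) ≈ 15.5

bromide > SR'₂ > p-nitrobenzoate > hydrosulfide > methoxide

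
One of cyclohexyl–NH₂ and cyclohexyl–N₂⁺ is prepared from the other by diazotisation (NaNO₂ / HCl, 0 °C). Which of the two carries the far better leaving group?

From cyclohexyl–NH₂ the departing group would be NH₂⁻ (pKₐ(NH₃) ≈ 38). Extremely strong base; never a leaving group.
From cyclohexyl–N₂⁺ the leaving group is N₂ (no meaningful conjugate acid; N₂ departs as an exceptionally stable neutral molecule).
Diazotisation (NaNO₂ / HCl, 0 °C) works by generating a diazonium salt that expels N₂, making cyclohexyl–N₂⁺ enormously more reactive.

cyclohexyl–N₂⁺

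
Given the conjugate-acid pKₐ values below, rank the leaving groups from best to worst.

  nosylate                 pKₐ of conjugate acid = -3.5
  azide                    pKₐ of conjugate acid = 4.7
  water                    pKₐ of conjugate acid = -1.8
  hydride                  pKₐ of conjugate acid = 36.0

Lower conjugate-acid pKₐ ⇒ weaker base ⇒ better leaving group.
Sorting by the given values: nosylate (-3.5), water (-1.8), azide (4.7), hydride (36.0).

nosylate > water > azide > hydride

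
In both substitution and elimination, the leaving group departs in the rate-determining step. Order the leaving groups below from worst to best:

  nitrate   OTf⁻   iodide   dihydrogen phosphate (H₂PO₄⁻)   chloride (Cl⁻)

The more stable X⁻ (or X) is on its own — i.e. the weaker a base it is — the better a leaving group it makes.
OTf⁻: pKₐ(CF₃SO₃H (triflic acid)) ≈ -14
iodide: pKₐ(HI) ≈ -10
chloride (Cl⁻): pKₐ(HCl) ≈ -7
nitrate: pKₐ(HNO₃) ≈ -1.3
dihydrogen phosphate (H₂PO₄⁻): pKₐ(H₃PO₄) ≈ 2.1
The question asks for worst first, so the sequence is read in increasing leaving-group ability.

dihydrogen phosphate (H₂PO₄⁻) < nitrate < chloride (Cl⁻) < iodide < OTf⁻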